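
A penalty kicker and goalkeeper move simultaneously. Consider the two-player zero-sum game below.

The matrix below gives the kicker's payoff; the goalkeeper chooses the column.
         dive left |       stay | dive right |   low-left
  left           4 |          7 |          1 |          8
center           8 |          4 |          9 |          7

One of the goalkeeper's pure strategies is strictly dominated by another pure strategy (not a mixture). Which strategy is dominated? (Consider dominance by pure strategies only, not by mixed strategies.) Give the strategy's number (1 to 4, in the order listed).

4

The goalkeeper prefers columns that give the kicker less. Compare low-left with stay: 7 < 8, 4 < 7.
So stay strictly dominates low-left for the goalkeeper; low-left is strictly dominated.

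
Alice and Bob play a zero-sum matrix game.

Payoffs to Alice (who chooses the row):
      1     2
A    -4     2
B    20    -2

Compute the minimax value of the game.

8/7

Row minima are -4 and -2, so Alice's maximin is -2; column maxima are 20 and 2, so Bob's minimax is 2. These differ, so the equilibrium is in mixed strategies.
Let Alice play A with probability p. Bob is indifferent when −4p + 20(1−p) = 2p − 2(1−p), giving p = 11/14.
Let Bob play 1 with probability q. Alice is indifferent when −4q + 2(1−q) = 20q − 2(1−q), giving q = 1/7.
The value is -4·(1/7) + (2)·(6/7) = 8/7.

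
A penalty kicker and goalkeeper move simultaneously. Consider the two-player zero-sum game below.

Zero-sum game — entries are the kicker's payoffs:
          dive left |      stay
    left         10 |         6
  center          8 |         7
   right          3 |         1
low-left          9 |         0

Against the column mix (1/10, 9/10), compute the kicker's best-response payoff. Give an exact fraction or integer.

71/10

left: (10)·(1/10) + (6)·(9/10) = 32/5.
center: (8)·(1/10) + (7)·(9/10) = 71/10.
right: (3)·(1/10) + (1)·(9/10) = 6/5.
low-left: (9)·(1/10) + (0)·(9/10) = 9/10.
The best pure response is center with expected payoff 71/10.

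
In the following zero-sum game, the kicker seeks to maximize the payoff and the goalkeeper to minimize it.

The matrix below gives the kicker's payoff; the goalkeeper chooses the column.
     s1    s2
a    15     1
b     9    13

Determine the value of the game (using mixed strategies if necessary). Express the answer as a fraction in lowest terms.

Row minima are 1 and 9, so the kicker's maximin is 9; column maxima are 15 and 13, so the goalkeeper's minimax is 13. These differ, so the equilibrium is in mixed strategies.
Let the kicker play a with probability p. The goalkeeper is indifferent when 15p + 9(1−p) = p + 13(1−p), giving p = 2/9.
Let the goalkeeper play s1 with probability q. The kicker is indifferent when 15q + (1−q) = 9q + 13(1−q), giving q = 2/3.
The value is 15·(2/3) + (1)·(1/3) = 31/3.

31/3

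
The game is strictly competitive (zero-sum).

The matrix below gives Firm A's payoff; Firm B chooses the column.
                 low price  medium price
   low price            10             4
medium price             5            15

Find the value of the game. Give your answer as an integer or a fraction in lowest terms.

65/8

Row minima are 4 and 5, so Firm A's maximin is 5; column maxima are 10 and 15, so Firm B's minimax is 10. These differ, so the equilibrium is in mixed strategies.
Let Firm A play low price with probability p. Firm B is indifferent when 10p + 5(1−p) = 4p + 15(1−p), giving p = 5/8.
Let Firm B play low price with probability q. Firm A is indifferent when 10q + 4(1−q) = 5q + 15(1−q), giving q = 11/16.
The value is 10·(11/16) + (4)·(5/16) = 65/8.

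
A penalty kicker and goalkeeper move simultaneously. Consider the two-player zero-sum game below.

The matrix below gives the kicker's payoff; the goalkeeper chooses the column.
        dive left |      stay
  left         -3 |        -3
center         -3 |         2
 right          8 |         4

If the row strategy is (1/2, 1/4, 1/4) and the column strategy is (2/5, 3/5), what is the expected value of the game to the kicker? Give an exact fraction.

-1/10

Against (2/5, 3/5), each row's expected payoff is left: -3; center: 0; right: 28/5.
Taking the (1/2, 1/4, 1/4)-weighted average: (1/2)·(-3) + (1/4)·(0) + (1/4)·(28/5) = -1/10.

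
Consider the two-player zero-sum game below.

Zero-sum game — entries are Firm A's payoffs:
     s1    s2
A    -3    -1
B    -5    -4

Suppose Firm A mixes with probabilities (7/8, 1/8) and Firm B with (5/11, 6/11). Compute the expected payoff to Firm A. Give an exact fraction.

-49/22

Against (5/11, 6/11), each row's expected payoff is A: -21/11; B: -49/11.
Taking the (7/8, 1/8)-weighted average: (7/8)·(-21/11) + (1/8)·(-49/11) = -49/22.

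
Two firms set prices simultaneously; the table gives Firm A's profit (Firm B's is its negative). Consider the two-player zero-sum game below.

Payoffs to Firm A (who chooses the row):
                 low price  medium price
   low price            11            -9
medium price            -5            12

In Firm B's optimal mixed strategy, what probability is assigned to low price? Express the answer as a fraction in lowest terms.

Row minima are -9 and -5, so Firm A's maximin is -5; column maxima are 11 and 12, so Firm B's minimax is 11. These differ, so the equilibrium is in mixed strategies.
Let Firm B play low price with probability q. Firm A is indifferent when 11q − 9(1−q) = −5q + 12(1−q), giving q = 21/37.

21/37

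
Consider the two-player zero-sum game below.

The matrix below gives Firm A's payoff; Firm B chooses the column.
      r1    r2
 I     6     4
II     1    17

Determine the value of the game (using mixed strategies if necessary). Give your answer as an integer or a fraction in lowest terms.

49/9

Row minima are 4 and 1, so Firm A's maximin is 4; column maxima are 6 and 17, so Firm B's minimax is 6. These differ, so the equilibrium is in mixed strategies.
Let Firm A play I with probability p. Firm B is indifferent when 6p + (1−p) = 4p + 17(1−p), giving p = 8/9.
Let Firm B play r1 with probability q. Firm A is indifferent when 6q + 4(1−q) = q + 17(1−q), giving q = 13/18.
The value is 6·(13/18) + (4)·(5/18) = 49/9.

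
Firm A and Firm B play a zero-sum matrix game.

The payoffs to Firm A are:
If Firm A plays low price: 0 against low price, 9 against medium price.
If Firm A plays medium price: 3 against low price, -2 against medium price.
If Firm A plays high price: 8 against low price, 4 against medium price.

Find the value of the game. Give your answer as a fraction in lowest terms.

Row medium price is strictly dominated by row high price, so Firm A never plays it.
The remaining 2×2 game on (low price, high price) × (low price, medium price) has no saddle point. Let Firm A play low price with probability p; indifference gives 8(1−p) = 9p + 4(1−p), so p = 4/13.
Similarly Firm B's optimal q on low price is 5/13, and the value is 0·(5/13) + (9)·(8/13) = 72/13.

72/13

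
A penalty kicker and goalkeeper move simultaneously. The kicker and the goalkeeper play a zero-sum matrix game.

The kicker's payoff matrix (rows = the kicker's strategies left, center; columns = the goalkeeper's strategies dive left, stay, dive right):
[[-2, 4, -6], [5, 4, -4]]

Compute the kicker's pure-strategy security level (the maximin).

-4

The worst-case payoff for each row is left: -6, center: -4.
The best of these is -4.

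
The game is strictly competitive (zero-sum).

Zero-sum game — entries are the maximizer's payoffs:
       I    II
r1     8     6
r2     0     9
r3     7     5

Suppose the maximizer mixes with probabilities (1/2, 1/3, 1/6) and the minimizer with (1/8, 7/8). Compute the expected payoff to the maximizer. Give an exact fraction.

53/8

Against (1/8, 7/8), each row's expected payoff is r1: 25/4; r2: 63/8; r3: 21/4.
Taking the (1/2, 1/3, 1/6)-weighted average: (1/2)·(25/4) + (1/3)·(63/8) + (1/6)·(21/4) = 53/8.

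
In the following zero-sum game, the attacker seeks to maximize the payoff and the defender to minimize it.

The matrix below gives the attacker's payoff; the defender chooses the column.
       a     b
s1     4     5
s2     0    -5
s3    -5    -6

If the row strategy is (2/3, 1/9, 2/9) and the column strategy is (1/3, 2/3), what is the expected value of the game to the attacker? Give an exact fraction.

40/27

Against (1/3, 2/3), each row's expected payoff is s1: 14/3; s2: -10/3; s3: -17/3.
Taking the (2/3, 1/9, 2/9)-weighted average: (2/3)·(14/3) + (1/9)·(-10/3) + (2/9)·(-17/3) = 40/27.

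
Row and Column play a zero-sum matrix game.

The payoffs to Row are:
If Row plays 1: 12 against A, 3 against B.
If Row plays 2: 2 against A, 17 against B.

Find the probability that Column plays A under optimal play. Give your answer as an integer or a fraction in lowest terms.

7/12

Row minima are 3 and 2, so Row's maximin is 3; column maxima are 12 and 17, so Column's minimax is 12. These differ, so the equilibrium is in mixed strategies.
Let Column play A with probability q. Row is indifferent when 12q + 3(1−q) = 2q + 17(1−q), giving q = 7/12.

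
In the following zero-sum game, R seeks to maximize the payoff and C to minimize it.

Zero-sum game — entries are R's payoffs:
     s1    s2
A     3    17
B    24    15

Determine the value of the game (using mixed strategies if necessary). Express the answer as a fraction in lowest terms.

363/23

Row minima are 3 and 15, so R's maximin is 15; column maxima are 24 and 17, so C's minimax is 17. These differ, so the equilibrium is in mixed strategies.
Let R play A with probability p. C is indifferent when 3p + 24(1−p) = 17p + 15(1−p), giving p = 9/23.
Let C play s1 with probability q. R is indifferent when 3q + 17(1−q) = 24q + 15(1−q), giving q = 2/23.
The value is 3·(2/23) + (17)·(21/23) = 363/23.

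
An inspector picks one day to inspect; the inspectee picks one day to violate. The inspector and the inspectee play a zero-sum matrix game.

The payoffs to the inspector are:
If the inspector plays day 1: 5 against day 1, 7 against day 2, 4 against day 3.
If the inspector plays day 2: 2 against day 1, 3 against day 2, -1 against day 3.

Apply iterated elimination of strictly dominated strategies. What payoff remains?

4

Column day 1 is strictly dominated by day 3 for the inspectee (4<5, -1<2); eliminate day 1.
Column day 2 is strictly dominated by day 3 for the inspectee (4<7, -1<3); eliminate day 2.
Row day 2 is strictly dominated by row day 1 (4>-1); eliminate day 2.
Only (day 1, day 3) remains, with payoff 4.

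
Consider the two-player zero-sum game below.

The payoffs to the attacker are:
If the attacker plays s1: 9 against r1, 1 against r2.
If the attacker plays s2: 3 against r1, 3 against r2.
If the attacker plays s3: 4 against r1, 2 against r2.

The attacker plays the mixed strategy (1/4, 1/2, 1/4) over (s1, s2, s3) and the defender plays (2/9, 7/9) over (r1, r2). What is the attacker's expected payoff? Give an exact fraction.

101/36

Against (2/9, 7/9), each row's expected payoff is s1: 25/9; s2: 3; s3: 22/9.
Taking the (1/4, 1/2, 1/4)-weighted average: (1/4)·(25/9) + (1/2)·(3) + (1/4)·(22/9) = 101/36.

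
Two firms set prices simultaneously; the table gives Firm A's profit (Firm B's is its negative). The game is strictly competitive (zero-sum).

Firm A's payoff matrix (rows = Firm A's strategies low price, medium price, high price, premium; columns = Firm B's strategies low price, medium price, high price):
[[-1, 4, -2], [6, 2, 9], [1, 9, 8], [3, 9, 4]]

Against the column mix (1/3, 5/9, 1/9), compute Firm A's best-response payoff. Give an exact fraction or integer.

low price: (-1)·(1/3) + (4)·(5/9) + (-2)·(1/9) = 5/3.
medium price: (6)·(1/3) + (2)·(5/9) + (9)·(1/9) = 37/9.
high price: (1)·(1/3) + (9)·(5/9) + (8)·(1/9) = 56/9.
premium: (3)·(1/3) + (9)·(5/9) + (4)·(1/9) = 58/9.
The best pure response is premium with expected payoff 58/9.

58/9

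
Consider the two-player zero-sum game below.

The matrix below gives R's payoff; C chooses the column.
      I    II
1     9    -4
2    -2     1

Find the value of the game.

Row minima are -4 and -2, so R's maximin is -2; column maxima are 9 and 1, so C's minimax is 1. These differ, so the equilibrium is in mixed strategies.
Let R play 1 with probability p. C is indifferent when 9p − 2(1−p) = −4p + (1−p), giving p = 3/16.
Let C play I with probability q. R is indifferent when 9q − 4(1−q) = −2q + (1−q), giving q = 5/16.
The value is 9·(5/16) + (-4)·(11/16) = 1/16.

1/16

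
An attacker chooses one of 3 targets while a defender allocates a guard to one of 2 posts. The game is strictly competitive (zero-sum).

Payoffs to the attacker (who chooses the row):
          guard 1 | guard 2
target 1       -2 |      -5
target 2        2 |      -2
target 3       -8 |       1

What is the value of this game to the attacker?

-14/13

Row target 1 is strictly dominated by row target 2, so the attacker never plays it.
The remaining 2×2 game on (target 2, target 3) × (guard 1, guard 2) has no saddle point. Let the attacker play target 2 with probability p; indifference gives 2p − 8(1−p) = −2p + (1−p), so p = 9/13.
Similarly the defender's optimal q on guard 1 is 3/13, and the value is 2·(3/13) + (-2)·(10/13) = -14/13.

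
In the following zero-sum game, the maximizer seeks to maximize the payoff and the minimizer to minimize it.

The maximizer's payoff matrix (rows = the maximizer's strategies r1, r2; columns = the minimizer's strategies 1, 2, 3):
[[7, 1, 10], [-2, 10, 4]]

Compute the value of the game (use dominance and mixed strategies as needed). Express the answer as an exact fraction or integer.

4

Column 3 is strictly dominated by 1 for the minimizer (it gives the maximizer more in every row).
The remaining 2×2 game on (r1, r2) × (1, 2) has no saddle point. Let the maximizer play r1 with probability p; indifference gives 7p − 2(1−p) = p + 10(1−p), so p = 2/3.
Similarly the minimizer's optimal q on 1 is 1/2, and the value is 7·(1/2) + (1)·(1/2) = 4.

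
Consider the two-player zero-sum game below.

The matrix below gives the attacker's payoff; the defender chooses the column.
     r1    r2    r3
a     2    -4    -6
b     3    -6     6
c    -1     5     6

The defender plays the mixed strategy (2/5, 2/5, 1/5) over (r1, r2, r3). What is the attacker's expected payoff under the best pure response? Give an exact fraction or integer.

14/5

a: (2)·(2/5) + (-4)·(2/5) + (-6)·(1/5) = -2.
b: (3)·(2/5) + (-6)·(2/5) + (6)·(1/5) = 0.
c: (-1)·(2/5) + (5)·(2/5) + (6)·(1/5) = 14/5.
The best pure response is c with expected payoff 14/5.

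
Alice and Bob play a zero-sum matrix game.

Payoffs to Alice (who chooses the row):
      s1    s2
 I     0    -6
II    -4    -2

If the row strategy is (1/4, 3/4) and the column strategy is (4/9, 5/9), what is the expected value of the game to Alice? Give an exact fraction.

Against (4/9, 5/9), each row's expected payoff is I: -10/3; II: -26/9.
Taking the (1/4, 3/4)-weighted average: (1/4)·(-10/3) + (3/4)·(-26/9) = -3.

-3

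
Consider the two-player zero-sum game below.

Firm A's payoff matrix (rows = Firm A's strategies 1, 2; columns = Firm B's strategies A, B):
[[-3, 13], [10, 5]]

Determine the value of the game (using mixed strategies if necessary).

145/21

Row minima are -3 and 5, so Firm A's maximin is 5; column maxima are 10 and 13, so Firm B's minimax is 10. These differ, so the equilibrium is in mixed strategies.
Let Firm A play 1 with probability p. Firm B is indifferent when −3p + 10(1−p) = 13p + 5(1−p), giving p = 5/21.
Let Firm B play A with probability q. Firm A is indifferent when −3q + 13(1−q) = 10q + 5(1−q), giving q = 8/21.
The value is -3·(8/21) + (13)·(13/21) = 145/21.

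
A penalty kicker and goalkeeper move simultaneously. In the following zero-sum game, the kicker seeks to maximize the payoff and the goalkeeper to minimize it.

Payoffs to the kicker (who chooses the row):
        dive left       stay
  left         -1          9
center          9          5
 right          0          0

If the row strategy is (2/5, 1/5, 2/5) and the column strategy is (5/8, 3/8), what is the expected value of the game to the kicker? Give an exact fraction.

Against (5/8, 3/8), each row's expected payoff is left: 11/4; center: 15/2; right: 0.
Taking the (2/5, 1/5, 2/5)-weighted average: (2/5)·(11/4) + (1/5)·(15/2) + (2/5)·(0) = 13/5.

13/5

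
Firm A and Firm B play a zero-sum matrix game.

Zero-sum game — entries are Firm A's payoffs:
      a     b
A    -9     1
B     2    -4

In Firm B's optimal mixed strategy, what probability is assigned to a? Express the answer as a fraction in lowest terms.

5/16

Row minima are -9 and -4, so Firm A's maximin is -4; column maxima are 2 and 1, so Firm B's minimax is 1. These differ, so the equilibrium is in mixed strategies.
Let Firm B play a with probability q. Firm A is indifferent when −9q + (1−q) = 2q − 4(1−q), giving q = 5/16.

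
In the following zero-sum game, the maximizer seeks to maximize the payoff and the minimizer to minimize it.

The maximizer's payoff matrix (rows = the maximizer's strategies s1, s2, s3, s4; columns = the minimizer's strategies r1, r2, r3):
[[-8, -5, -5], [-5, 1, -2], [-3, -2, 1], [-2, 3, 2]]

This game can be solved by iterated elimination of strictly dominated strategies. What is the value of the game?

-2

Column r3 is strictly dominated by r1 for the minimizer (-8<-5, -5<-2, -3<1, -2<2); eliminate r3.
Row s2 is strictly dominated by row s4 (-2>-5, 3>1); eliminate s2.
Row s1 is strictly dominated by row s3 (-3>-8, -2>-5); eliminate s1.
Row s3 is strictly dominated by row s4 (-2>-3, 3>-2); eliminate s3.
Column r2 is strictly dominated by r1 for the minimizer (-2<3); eliminate r2.
Only (s4, r1) remains, with payoff -2.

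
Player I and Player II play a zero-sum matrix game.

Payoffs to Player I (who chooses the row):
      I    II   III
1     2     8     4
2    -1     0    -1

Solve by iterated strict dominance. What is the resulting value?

2

Row 2 is strictly dominated by row 1 (2>-1, 8>0, 4>-1); eliminate 2.
Column III is strictly dominated by I for Player II (2<4); eliminate III.
Column II is strictly dominated by I for Player II (2<8); eliminate II.
Only (1, I) remains, with payoff 2.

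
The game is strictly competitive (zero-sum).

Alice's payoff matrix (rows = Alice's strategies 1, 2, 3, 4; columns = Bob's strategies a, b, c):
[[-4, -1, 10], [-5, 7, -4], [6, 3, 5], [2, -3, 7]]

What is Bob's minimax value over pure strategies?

The worst case (largest entry) in each column is a: 6, b: 7, c: 10.
The best (smallest) of these is 6.

6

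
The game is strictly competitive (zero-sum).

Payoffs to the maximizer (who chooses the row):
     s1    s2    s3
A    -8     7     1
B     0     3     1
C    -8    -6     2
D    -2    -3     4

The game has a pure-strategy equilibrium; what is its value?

0

Row minima: -8, 0, -8, -3 → the maximizer's maximin is 0.
Column maxima: 0, 7, 4 → the minimizer's minimax is 0.
They coincide at (B, s1), so the value is 0.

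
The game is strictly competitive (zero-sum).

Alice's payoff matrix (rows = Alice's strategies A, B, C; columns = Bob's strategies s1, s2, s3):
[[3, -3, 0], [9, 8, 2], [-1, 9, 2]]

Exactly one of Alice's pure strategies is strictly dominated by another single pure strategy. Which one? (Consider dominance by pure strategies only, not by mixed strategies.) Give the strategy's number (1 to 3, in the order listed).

1

Compare A with B: 9 > 3, 8 > -3, 2 > 0.
So B strictly dominates A for Alice; A is strictly dominated.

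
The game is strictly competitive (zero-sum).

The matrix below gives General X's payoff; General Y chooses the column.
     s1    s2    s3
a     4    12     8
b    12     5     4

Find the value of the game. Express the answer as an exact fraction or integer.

20/3

Column s2 is strictly dominated by s3 for General Y (it gives General X more in every row).
The remaining 2×2 game on (a, b) × (s1, s3) has no saddle point. Let General X play a with probability p; indifference gives 4p + 12(1−p) = 8p + 4(1−p), so p = 2/3.
Similarly General Y's optimal q on s1 is 1/3, and the value is 4·(1/3) + (8)·(2/3) = 20/3.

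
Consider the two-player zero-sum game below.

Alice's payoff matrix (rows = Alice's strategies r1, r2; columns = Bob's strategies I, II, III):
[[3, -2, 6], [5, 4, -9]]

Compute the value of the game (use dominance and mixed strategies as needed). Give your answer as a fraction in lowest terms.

2/7

Column I is strictly dominated by II for Bob (it gives Alice more in every row).
The remaining 2×2 game on (r1, r2) × (II, III) has no saddle point. Let Alice play r1 with probability p; indifference gives −2p + 4(1−p) = 6p − 9(1−p), so p = 13/21.
Similarly Bob's optimal q on II is 5/7, and the value is -2·(5/7) + (6)·(2/7) = 2/7.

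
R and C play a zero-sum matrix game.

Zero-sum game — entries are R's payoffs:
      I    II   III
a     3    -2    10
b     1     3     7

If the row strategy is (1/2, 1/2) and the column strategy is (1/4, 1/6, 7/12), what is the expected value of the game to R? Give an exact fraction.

Against (1/4, 1/6, 7/12), each row's expected payoff is a: 25/4; b: 29/6.
Taking the (1/2, 1/2)-weighted average: (1/2)·(25/4) + (1/2)·(29/6) = 133/24.

133/24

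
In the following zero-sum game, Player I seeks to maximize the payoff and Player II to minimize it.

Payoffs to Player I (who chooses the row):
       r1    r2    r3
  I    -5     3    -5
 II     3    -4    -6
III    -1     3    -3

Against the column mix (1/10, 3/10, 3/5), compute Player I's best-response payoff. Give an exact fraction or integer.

I: (-5)·(1/10) + (3)·(3/10) + (-5)·(3/5) = -13/5.
II: (3)·(1/10) + (-4)·(3/10) + (-6)·(3/5) = -9/2.
III: (-1)·(1/10) + (3)·(3/10) + (-3)·(3/5) = -1.
The best pure response is III with expected payoff -1.

-1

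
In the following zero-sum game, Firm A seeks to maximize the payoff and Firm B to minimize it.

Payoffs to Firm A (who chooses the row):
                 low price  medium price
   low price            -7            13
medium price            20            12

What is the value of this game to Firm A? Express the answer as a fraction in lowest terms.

Row minima are -7 and 12, so Firm A's maximin is 12; column maxima are 20 and 13, so Firm B's minimax is 13. These differ, so the equilibrium is in mixed strategies.
Let Firm A play low price with probability p. Firm B is indifferent when −7p + 20(1−p) = 13p + 12(1−p), giving p = 2/7.
Let Firm B play low price with probability q. Firm A is indifferent when −7q + 13(1−q) = 20q + 12(1−q), giving q = 1/28.
The value is -7·(1/28) + (13)·(27/28) = 86/7.

86/7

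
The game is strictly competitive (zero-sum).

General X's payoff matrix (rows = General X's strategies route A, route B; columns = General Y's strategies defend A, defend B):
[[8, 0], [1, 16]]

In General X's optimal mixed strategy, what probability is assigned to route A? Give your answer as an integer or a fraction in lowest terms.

15/23

Row minima are 0 and 1, so General X's maximin is 1; column maxima are 8 and 16, so General Y's minimax is 8. These differ, so the equilibrium is in mixed strategies.
Let General X play route A with probability p. General Y is indifferent when 8p + (1−p) = 16(1−p), giving p = 15/23.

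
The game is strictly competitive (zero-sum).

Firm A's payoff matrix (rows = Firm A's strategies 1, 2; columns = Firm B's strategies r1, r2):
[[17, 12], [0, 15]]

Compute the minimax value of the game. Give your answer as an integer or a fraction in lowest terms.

Row minima are 12 and 0, so Firm A's maximin is 12; column maxima are 17 and 15, so Firm B's minimax is 15. These differ, so the equilibrium is in mixed strategies.
Let Firm A play 1 with probability p. Firm B is indifferent when 17p = 12p + 15(1−p), giving p = 3/4.
Let Firm B play r1 with probability q. Firm A is indifferent when 17q + 12(1−q) = 15(1−q), giving q = 3/20.
The value is 17·(3/20) + (12)·(17/20) = 51/4.

51/4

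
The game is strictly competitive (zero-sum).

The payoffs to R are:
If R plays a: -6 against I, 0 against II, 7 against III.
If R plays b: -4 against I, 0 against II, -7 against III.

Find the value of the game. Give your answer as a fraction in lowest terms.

Column II is strictly dominated by I for C (it gives R more in every row).
The remaining 2×2 game on (a, b) × (I, III) has no saddle point. Let R play a with probability p; indifference gives −6p − 4(1−p) = 7p − 7(1−p), so p = 3/16.
Similarly C's optimal q on I is 7/8, and the value is -6·(7/8) + (7)·(1/8) = -35/8.

-35/8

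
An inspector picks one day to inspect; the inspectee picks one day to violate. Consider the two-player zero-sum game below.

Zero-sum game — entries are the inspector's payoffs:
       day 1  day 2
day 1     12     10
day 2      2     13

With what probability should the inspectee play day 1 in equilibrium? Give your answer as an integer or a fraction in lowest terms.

3/13

Row minima are 10 and 2, so the inspector's maximin is 10; column maxima are 12 and 13, so the inspectee's minimax is 12. These differ, so the equilibrium is in mixed strategies.
Let the inspectee play day 1 with probability q. The inspector is indifferent when 12q + 10(1−q) = 2q + 13(1−q), giving q = 3/13.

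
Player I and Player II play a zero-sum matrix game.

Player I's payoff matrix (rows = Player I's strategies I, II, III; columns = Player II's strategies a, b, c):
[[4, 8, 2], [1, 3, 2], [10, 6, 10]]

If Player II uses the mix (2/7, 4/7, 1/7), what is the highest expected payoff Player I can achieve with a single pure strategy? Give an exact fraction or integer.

I: (4)·(2/7) + (8)·(4/7) + (2)·(1/7) = 6.
II: (1)·(2/7) + (3)·(4/7) + (2)·(1/7) = 16/7.
III: (10)·(2/7) + (6)·(4/7) + (10)·(1/7) = 54/7.
The best pure response is III with expected payoff 54/7.

54/7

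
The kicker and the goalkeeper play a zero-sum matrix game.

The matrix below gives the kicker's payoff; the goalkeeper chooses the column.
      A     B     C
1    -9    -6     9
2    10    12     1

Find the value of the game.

11/3

Column B is strictly dominated by A for the goalkeeper (it gives the kicker more in every row).
The remaining 2×2 game on (1, 2) × (A, C) has no saddle point. Let the kicker play 1 with probability p; indifference gives −9p + 10(1−p) = 9p + (1−p), so p = 1/3.
Similarly the goalkeeper's optimal q on A is 8/27, and the value is -9·(8/27) + (9)·(19/27) = 11/3.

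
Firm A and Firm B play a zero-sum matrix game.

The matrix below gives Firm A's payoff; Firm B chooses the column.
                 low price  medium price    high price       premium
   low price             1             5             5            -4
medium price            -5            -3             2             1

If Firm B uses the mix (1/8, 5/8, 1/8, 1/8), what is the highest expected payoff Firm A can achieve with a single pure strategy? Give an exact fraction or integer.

low price: (1)·(1/8) + (5)·(5/8) + (5)·(1/8) + (-4)·(1/8) = 27/8.
medium price: (-5)·(1/8) + (-3)·(5/8) + (2)·(1/8) + (1)·(1/8) = -17/8.
The best pure response is low price with expected payoff 27/8.

27/8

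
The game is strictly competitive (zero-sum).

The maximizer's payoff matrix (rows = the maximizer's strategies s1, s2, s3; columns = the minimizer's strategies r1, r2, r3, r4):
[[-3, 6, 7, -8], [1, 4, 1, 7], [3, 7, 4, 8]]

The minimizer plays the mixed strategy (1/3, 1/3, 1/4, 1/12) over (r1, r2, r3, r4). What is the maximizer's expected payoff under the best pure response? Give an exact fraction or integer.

s1: (-3)·(1/3) + (6)·(1/3) + (7)·(1/4) + (-8)·(1/12) = 25/12.
s2: (1)·(1/3) + (4)·(1/3) + (1)·(1/4) + (7)·(1/12) = 5/2.
s3: (3)·(1/3) + (7)·(1/3) + (4)·(1/4) + (8)·(1/12) = 5.
The best pure response is s3 with expected payoff 5.

5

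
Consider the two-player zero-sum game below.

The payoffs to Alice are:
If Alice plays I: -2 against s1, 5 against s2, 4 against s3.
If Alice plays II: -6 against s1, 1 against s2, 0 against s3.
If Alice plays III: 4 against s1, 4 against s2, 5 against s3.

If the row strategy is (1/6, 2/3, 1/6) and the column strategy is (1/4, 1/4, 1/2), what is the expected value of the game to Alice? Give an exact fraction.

Against (1/4, 1/4, 1/2), each row's expected payoff is I: 11/4; II: -5/4; III: 9/2.
Taking the (1/6, 2/3, 1/6)-weighted average: (1/6)·(11/4) + (2/3)·(-5/4) + (1/6)·(9/2) = 3/8.

3/8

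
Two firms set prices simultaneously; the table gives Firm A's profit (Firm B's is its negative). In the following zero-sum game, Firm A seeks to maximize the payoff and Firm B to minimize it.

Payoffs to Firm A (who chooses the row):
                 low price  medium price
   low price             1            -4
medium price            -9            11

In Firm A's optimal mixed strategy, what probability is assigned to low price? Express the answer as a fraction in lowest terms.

Row minima are -4 and -9, so Firm A's maximin is -4; column maxima are 1 and 11, so Firm B's minimax is 1. These differ, so the equilibrium is in mixed strategies.
Let Firm A play low price with probability p. Firm B is indifferent when p − 9(1−p) = −4p + 11(1−p), giving p = 4/5.

4/5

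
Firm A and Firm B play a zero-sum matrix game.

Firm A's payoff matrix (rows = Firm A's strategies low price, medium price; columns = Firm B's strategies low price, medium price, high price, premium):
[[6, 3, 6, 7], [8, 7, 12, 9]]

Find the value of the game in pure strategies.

Row minima: 3, 7 → Firm A's maximin is 7.
Column maxima: 8, 7, 12, 9 → Firm B's minimax is 7.
They coincide at (medium price, medium price), so the value is 7.

7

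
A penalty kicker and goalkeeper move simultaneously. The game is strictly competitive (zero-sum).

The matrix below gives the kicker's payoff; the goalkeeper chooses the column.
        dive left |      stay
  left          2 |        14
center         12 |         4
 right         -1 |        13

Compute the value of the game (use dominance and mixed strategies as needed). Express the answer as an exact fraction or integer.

Row right is strictly dominated by row left, so the kicker never plays it.
The remaining 2×2 game on (left, center) × (dive left, stay) has no saddle point. Let the kicker play left with probability p; indifference gives 2p + 12(1−p) = 14p + 4(1−p), so p = 2/5.
Similarly the goalkeeper's optimal q on dive left is 1/2, and the value is 2·(1/2) + (14)·(1/2) = 8.

8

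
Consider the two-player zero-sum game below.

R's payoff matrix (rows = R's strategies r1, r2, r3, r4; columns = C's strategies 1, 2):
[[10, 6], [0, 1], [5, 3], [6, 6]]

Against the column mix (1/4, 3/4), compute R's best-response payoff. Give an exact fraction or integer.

7

r1: (10)·(1/4) + (6)·(3/4) = 7.
r2: (0)·(1/4) + (1)·(3/4) = 3/4.
r3: (5)·(1/4) + (3)·(3/4) = 7/2.
r4: (6)·(1/4) + (6)·(3/4) = 6.
The best pure response is r1 with expected payoff 7.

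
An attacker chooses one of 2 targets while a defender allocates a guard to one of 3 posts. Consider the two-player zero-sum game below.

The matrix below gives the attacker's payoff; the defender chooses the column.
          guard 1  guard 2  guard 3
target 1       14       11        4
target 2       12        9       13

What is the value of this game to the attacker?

Column guard 1 is strictly dominated by guard 2 for the defender (it gives the attacker more in every row).
The remaining 2×2 game on (target 1, target 2) × (guard 2, guard 3) has no saddle point. Let the attacker play target 1 with probability p; indifference gives 11p + 9(1−p) = 4p + 13(1−p), so p = 4/11.
Similarly the defender's optimal q on guard 2 is 9/11, and the value is 11·(9/11) + (4)·(2/11) = 107/11.

107/11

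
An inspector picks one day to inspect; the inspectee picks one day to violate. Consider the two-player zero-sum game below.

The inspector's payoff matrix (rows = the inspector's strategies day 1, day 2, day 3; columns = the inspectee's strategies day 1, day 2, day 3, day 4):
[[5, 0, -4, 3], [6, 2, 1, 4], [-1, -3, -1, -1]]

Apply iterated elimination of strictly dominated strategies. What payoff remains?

Column day 1 is strictly dominated by day 2 for the inspectee (0<5, 2<6, -3<-1); eliminate day 1.
Column day 4 is strictly dominated by day 2 for the inspectee (0<3, 2<4, -3<-1); eliminate day 4.
Row day 1 is strictly dominated by row day 2 (2>0, 1>-4); eliminate day 1.
Row day 3 is strictly dominated by row day 2 (2>-3, 1>-1); eliminate day 3.
Column day 2 is strictly dominated by day 3 for the inspectee (1<2); eliminate day 2.
Only (day 2, day 3) remains, with payoff 1.

1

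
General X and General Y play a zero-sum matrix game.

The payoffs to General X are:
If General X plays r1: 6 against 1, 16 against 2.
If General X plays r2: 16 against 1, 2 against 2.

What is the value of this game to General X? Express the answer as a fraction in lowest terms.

Row minima are 6 and 2, so General X's maximin is 6; column maxima are 16 and 16, so General Y's minimax is 16. These differ, so the equilibrium is in mixed strategies.
Let General X play r1 with probability p. General Y is indifferent when 6p + 16(1−p) = 16p + 2(1−p), giving p = 7/12.
Let General Y play 1 with probability q. General X is indifferent when 6q + 16(1−q) = 16q + 2(1−q), giving q = 7/12.
The value is 6·(7/12) + (16)·(5/12) = 61/6.

61/6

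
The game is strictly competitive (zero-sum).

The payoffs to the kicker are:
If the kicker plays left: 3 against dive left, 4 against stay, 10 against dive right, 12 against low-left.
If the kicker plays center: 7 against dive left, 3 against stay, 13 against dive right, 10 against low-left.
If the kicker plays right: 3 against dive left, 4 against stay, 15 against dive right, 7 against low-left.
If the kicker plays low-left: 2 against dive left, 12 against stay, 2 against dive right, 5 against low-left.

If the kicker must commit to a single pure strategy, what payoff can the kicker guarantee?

3

The worst-case payoff for each row is left: 3, center: 3, right: 3, low-left: 2.
The best of these is 3.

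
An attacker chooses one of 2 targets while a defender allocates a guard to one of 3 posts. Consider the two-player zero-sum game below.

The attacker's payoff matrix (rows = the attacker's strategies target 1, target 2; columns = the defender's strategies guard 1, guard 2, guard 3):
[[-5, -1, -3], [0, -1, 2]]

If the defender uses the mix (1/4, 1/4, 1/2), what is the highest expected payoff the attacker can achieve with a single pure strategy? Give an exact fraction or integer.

target 1: (-5)·(1/4) + (-1)·(1/4) + (-3)·(1/2) = -3.
target 2: (0)·(1/4) + (-1)·(1/4) + (2)·(1/2) = 3/4.
The best pure response is target 2 with expected payoff 3/4.

3/4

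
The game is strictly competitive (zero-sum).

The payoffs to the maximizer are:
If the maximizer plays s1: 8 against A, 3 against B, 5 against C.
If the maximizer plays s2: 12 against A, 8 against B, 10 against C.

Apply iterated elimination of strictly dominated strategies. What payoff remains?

8

Column A is strictly dominated by B for the minimizer (3<8, 8<12); eliminate A.
Column C is strictly dominated by B for the minimizer (3<5, 8<10); eliminate C.
Row s1 is strictly dominated by row s2 (8>3); eliminate s1.
Only (s2, B) remains, with payoff 8.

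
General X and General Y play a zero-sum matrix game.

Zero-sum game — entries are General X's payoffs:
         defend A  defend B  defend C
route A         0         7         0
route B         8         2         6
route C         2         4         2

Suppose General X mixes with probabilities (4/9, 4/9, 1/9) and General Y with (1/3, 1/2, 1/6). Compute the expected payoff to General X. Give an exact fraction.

Against (1/3, 1/2, 1/6), each row's expected payoff is route A: 7/2; route B: 14/3; route C: 3.
Taking the (4/9, 4/9, 1/9)-weighted average: (4/9)·(7/2) + (4/9)·(14/3) + (1/9)·(3) = 107/27.

107/27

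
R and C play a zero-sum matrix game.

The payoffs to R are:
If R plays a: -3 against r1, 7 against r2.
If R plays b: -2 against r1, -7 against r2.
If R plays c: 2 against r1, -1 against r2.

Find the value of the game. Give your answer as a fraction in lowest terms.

Row b is strictly dominated by row c, so R never plays it.
The remaining 2×2 game on (a, c) × (r1, r2) has no saddle point. Let R play a with probability p; indifference gives −3p + 2(1−p) = 7p − (1−p), so p = 3/13.
Similarly C's optimal q on r1 is 8/13, and the value is -3·(8/13) + (7)·(5/13) = 11/13.

11/13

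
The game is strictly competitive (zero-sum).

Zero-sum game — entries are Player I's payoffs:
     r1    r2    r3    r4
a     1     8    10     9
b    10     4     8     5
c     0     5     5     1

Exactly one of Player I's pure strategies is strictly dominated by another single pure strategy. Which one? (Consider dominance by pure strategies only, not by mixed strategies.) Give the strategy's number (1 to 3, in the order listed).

Compare c with a: 1 > 0, 8 > 5, 10 > 5, 9 > 1.
So a strictly dominates c for Player I; c is strictly dominated.

3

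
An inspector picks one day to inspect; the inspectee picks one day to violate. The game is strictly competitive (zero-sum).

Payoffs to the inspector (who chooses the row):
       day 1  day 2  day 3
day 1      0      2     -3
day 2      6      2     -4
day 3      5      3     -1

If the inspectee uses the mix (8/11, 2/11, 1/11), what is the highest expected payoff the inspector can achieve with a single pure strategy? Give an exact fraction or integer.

48/11

day 1: (0)·(8/11) + (2)·(2/11) + (-3)·(1/11) = 1/11.
day 2: (6)·(8/11) + (2)·(2/11) + (-4)·(1/11) = 48/11.
day 3: (5)·(8/11) + (3)·(2/11) + (-1)·(1/11) = 45/11.
The best pure response is day 2 with expected payoff 48/11.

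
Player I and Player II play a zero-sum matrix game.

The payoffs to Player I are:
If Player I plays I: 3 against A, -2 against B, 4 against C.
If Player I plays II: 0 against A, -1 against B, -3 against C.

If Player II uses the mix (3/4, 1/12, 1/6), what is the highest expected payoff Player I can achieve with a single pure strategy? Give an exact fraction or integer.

I: (3)·(3/4) + (-2)·(1/12) + (4)·(1/6) = 11/4.
II: (0)·(3/4) + (-1)·(1/12) + (-3)·(1/6) = -7/12.
The best pure response is I with expected payoff 11/4.

11/4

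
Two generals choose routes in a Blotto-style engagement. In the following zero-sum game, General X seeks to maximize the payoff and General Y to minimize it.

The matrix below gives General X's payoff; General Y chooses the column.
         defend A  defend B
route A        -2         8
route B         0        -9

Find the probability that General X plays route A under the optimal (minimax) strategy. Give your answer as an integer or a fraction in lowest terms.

Row minima are -2 and -9, so General X's maximin is -2; column maxima are 0 and 8, so General Y's minimax is 0. These differ, so the equilibrium is in mixed strategies.
Let General X play route A with probability p. General Y is indifferent when −2p = 8p − 9(1−p), giving p = 9/19.

9/19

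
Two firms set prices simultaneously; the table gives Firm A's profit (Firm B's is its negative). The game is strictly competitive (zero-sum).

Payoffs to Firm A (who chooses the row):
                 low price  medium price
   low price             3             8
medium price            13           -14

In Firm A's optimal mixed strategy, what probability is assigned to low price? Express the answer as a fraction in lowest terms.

Row minima are 3 and -14, so Firm A's maximin is 3; column maxima are 13 and 8, so Firm B's minimax is 8. These differ, so the equilibrium is in mixed strategies.
Let Firm A play low price with probability p. Firm B is indifferent when 3p + 13(1−p) = 8p − 14(1−p), giving p = 27/32.

27/32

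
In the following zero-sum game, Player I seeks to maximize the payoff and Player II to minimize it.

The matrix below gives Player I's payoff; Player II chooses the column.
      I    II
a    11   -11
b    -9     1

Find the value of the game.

Row minima are -11 and -9, so Player I's maximin is -9; column maxima are 11 and 1, so Player II's minimax is 1. These differ, so the equilibrium is in mixed strategies.
Let Player I play a with probability p. Player II is indifferent when 11p − 9(1−p) = −11p + (1−p), giving p = 5/16.
Let Player II play I with probability q. Player I is indifferent when 11q − 11(1−q) = −9q + (1−q), giving q = 3/8.
The value is 11·(3/8) + (-11)·(5/8) = -11/4.

-11/4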